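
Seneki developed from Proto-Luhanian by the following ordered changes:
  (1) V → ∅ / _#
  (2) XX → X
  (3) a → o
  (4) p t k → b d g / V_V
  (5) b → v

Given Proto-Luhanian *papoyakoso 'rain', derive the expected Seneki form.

Seneki: *papoyakoso > papoyakos > popoyokos > poboyogos > povoyogos  (by apocope, vowel merger, intervocalic voicing, unconditioned shift)

povoyogos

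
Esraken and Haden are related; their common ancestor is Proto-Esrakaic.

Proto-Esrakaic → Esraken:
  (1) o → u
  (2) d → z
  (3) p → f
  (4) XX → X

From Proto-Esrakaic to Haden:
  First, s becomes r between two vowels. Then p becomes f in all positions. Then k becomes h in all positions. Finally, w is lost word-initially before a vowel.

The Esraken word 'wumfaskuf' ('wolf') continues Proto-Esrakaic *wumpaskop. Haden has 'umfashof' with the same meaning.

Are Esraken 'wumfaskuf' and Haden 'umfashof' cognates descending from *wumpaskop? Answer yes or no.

yes

Derive the expected Haden reflex of *wumpaskop:
Haden: *wumpaskop
  wumpaskop (rule 1 does not apply)
  wumpaskop → wumfaskof   [unconditioned shift]
  wumfaskof → wumfashof   [unconditioned shift]
  wumfashof → umfashof   [glide loss]
  giving Haden umfashof.
Haden 'umfashof' matches the regular reflex exactly, so the pair is cognate.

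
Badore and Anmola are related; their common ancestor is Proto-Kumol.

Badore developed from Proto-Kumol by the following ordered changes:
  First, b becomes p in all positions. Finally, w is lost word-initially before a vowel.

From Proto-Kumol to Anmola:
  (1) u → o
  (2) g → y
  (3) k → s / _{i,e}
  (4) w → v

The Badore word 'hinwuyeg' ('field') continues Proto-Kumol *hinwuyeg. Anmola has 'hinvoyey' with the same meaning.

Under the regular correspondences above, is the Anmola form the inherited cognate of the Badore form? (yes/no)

Derive the expected Anmola reflex of *hinwuyeg:
Anmola: *hinwuyeg > hinwoyeg > hinwoyey > hinvoyey  (by vowel merger, unconditioned shift, unconditioned shift)
Anmola 'hinvoyey' matches the regular reflex exactly, so the pair is cognate.

yes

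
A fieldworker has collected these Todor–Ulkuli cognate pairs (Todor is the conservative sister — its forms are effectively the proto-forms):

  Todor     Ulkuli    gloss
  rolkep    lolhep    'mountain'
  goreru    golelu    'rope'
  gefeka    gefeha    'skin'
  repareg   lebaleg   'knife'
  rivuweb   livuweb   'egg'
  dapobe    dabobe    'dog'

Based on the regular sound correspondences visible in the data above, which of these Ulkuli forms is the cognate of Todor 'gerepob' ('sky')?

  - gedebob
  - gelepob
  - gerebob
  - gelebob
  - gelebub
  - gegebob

gelebob

goreru ~ golelu, repareg ~ lebaleg — Todor r corresponds to Ulkuli l between vowels (before a front vowel).
dapobe ~ dabobe — Todor p corresponds to Ulkuli b between vowels (before a back vowel).
Applying these to Todor 'gerepob':
  gerepob → gelepob   (r→l between vowels (before a front vowel))
  gelepob → gelebob   (p→b between vowels (before a back vowel))
So the Ulkuli cognate is 'gelebob'.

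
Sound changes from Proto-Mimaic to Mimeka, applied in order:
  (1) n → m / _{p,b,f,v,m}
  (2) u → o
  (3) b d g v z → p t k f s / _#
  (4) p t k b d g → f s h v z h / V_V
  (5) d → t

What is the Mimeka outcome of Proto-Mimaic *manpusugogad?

mamposohohat

Mimeka: *manpusugogad > mampusugogad > mamposogogad > mamposogogat > mamposohohat  (by nasal place assimilation, vowel merger, final devoicing, intervocalic lenition)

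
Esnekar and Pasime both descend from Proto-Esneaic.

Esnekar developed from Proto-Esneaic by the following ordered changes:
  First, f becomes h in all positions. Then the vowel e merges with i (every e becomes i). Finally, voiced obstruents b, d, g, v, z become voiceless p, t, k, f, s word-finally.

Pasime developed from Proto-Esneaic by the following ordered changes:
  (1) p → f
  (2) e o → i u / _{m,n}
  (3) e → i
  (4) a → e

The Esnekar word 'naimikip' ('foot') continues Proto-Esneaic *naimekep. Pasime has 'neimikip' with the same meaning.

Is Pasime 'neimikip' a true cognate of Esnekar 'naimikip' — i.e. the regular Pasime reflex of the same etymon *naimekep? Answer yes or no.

no

Derive the expected Pasime reflex of *naimekep:
Pasime: *naimekep
  naimekep → naimekef   [unconditioned shift]
  naimekef (rule 2 does not apply)
  naimekef → naimikif   [vowel merger]
  naimikif → neimikif   [vowel merger]
  giving Pasime neimikif.
The regular Pasime reflex would be 'neimikif', but the attested form is 'neimikip'. The correspondence is irregular, so they are not cognates (the Pasime form has a different source).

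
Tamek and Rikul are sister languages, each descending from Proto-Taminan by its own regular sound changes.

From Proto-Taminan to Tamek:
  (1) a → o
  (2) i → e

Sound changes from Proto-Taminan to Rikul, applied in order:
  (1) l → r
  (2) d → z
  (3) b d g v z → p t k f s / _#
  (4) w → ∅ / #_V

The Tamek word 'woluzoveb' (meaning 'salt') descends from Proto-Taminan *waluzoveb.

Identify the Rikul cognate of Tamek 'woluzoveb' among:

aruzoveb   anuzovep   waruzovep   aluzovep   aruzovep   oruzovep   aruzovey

aruzovep

Rikul: *waluzoveb > waruzoveb > waruzovep > aruzovep  (by unconditioned shift, final devoicing, glide loss)
Only 'aruzovep' matches the regular Rikul development of *waluzoveb.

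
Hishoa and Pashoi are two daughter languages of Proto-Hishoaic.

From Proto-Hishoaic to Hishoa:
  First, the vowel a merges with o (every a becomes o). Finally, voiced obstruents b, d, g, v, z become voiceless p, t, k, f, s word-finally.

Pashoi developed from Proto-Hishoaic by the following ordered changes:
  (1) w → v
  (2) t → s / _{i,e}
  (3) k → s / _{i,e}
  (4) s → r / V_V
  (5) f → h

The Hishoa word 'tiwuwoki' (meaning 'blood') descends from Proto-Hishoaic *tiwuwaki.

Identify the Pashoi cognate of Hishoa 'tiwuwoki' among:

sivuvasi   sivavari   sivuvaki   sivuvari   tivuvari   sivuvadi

Pashoi: start from *tiwuwaki.
  rule 1 (unconditioned shift): tiwuwaki → tivuvaki
  rule 2 (palatalisation): tivuvaki → sivuvaki
  rule 3 (palatalisation): sivuvaki → sivuvasi
  rule 4 (rhotacism): sivuvasi → sivuvari
  rule 5: no change — sivuvari
  ⇒ Pashoi sivuvari
The other candidates each miss or misapply at least one Pashoi change.

sivuvari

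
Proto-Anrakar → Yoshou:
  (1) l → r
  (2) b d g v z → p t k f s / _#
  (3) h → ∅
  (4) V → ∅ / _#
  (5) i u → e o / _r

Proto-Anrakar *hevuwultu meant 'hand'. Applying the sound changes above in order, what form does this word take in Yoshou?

evuwort

Yoshou: *hevuwultu
  hevuwultu → hevuwurtu   [unconditioned shift]
  hevuwurtu (rule 2 does not apply)
  hevuwurtu → evuwurtu   [h-loss]
  evuwurtu → evuwurt   [apocope]
  evuwurt → evuwort   [pre-rhotic lowering]
  giving Yoshou evuwort.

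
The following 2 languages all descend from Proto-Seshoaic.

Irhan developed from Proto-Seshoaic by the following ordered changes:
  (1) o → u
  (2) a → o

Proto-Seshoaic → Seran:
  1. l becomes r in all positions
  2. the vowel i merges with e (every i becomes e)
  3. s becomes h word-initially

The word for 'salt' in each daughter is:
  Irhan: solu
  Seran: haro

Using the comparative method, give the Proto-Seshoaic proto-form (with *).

*salo

Position 2: Irhan has o, Seran has a. Seran preserves a here (none of its changes turn any other segment into a), so the proto-segment is *a.
Position 1: Irhan has s, Seran has h. Irhan preserves s here (none of its changes turn any other segment into s), so the proto-segment is *s.
This points to *salo. Verify forward in each daughter:
Irhan: *salo
  salo → salu   [vowel merger]
  salu → solu   [vowel merger]
  giving Irhan solu.
Seran: start from *salo.
  rule 1 (unconditioned shift): salo → saro
  rule 2: no change — saro
  rule 3 (debuccalisation): saro → haro
  ⇒ Seran haro
No other proto-form is consistent with every reflex, so the reconstruction is *salo.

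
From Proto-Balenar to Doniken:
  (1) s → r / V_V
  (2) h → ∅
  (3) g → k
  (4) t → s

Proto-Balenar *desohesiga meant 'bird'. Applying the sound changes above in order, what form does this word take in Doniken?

deroerika

Doniken: start from *desohesiga.
  rule 1 (rhotacism): desohesiga → deroheriga
  rule 2 (h-loss): deroheriga → deroeriga
  rule 3 (unconditioned shift): deroeriga → deroerika
  rule 4: no change — deroerika
  ⇒ Doniken deroerika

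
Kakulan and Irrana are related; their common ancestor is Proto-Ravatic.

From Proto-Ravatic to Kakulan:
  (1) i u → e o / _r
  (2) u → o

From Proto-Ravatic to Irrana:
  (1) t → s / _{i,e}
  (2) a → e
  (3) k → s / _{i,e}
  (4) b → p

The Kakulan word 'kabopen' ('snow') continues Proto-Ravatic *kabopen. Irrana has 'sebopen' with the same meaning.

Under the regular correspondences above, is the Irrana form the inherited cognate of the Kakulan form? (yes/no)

no

Derive the expected Irrana reflex of *kabopen:
Irrana: *kabopen
  kabopen (rule 1 does not apply)
  kabopen → kebopen   [vowel merger]
  kebopen → sebopen   [palatalisation]
  sebopen → sepopen   [unconditioned shift]
  giving Irrana sepopen.
The regular Irrana reflex would be 'sepopen', but the attested form is 'sebopen'. The correspondence is irregular, so they are not cognates (the Irrana form has a different source).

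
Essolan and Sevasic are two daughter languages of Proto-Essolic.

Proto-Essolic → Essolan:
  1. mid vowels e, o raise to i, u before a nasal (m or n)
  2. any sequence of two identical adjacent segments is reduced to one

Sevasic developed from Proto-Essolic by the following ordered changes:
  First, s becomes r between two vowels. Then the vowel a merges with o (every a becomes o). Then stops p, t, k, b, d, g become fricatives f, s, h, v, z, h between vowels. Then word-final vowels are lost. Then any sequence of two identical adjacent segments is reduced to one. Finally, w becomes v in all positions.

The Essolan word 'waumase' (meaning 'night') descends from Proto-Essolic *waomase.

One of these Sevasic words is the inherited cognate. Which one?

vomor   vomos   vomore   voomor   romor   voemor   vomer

Sevasic: start from *waomase.
  rule 1 (rhotacism): waomase → waomare
  rule 2 (vowel merger): waomare → woomore
  rule 3: no change — woomore
  rule 4 (apocope): woomore → woomor
  rule 5 (degemination): woomor → womor
  rule 6 (unconditioned shift): womor → vomor
  ⇒ Sevasic vomor
Only 'vomor' matches the regular Sevasic development of *waomase.

vomor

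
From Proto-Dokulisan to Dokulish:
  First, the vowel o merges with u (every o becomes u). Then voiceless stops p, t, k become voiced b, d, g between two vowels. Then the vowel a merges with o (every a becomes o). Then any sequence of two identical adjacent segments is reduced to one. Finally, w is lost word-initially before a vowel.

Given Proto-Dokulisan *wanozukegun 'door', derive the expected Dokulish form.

onuzugegun

Dokulish: start from *wanozukegun.
  rule 1 (vowel merger): wanozukegun → wanuzukegun
  rule 2 (intervocalic voicing): wanuzukegun → wanuzugegun
  rule 3 (vowel merger): wanuzugegun → wonuzugegun
  rule 4: no change — wonuzugegun
  rule 5 (glide loss): wonuzugegun → onuzugegun
  ⇒ Dokulish onuzugegun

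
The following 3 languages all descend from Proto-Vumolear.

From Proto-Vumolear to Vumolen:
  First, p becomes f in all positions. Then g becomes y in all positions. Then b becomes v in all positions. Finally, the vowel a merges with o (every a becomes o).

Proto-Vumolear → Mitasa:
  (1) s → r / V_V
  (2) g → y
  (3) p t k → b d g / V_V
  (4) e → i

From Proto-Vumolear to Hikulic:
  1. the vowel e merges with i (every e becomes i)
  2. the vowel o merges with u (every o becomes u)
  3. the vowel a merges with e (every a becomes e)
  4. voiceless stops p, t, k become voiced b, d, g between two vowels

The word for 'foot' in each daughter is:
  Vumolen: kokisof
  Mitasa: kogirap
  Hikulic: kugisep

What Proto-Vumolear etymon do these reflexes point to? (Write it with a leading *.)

Position 6: Vumolen has o, Mitasa has a, Hikulic has e. Mitasa preserves a here (none of its changes turn any other segment into a), so the proto-segment is *a.
Position 5: Vumolen has s, Mitasa has r, Hikulic has s. Vumolen preserves s here (none of its changes turn any other segment into s), so the proto-segment is *s.
Verify the candidate proto-form against each daughter:
Vumolen: start from *kokisap.
  rule 1 (unconditioned shift): kokisap → kokisaf
  rule 2: no change — kokisaf
  rule 3: no change — kokisaf
  rule 4 (vowel merger): kokisaf → kokisof
  ⇒ Vumolen kokisof
Mitasa: start from *kokisap.
  rule 1 (rhotacism): kokisap → kokirap
  rule 2: no change — kokirap
  rule 3 (intervocalic voicing): kokirap → kogirap
  rule 4: no change — kogirap
  ⇒ Mitasa kogirap
Hikulic: start from *kokisap.
  rule 1: no change — kokisap
  rule 2 (vowel merger): kokisap → kukisap
  rule 3 (vowel merger): kukisap → kukisep
  rule 4 (intervocalic voicing): kukisep → kugisep
  ⇒ Hikulic kugisep
*kokisap is the unique common source.

*kokisap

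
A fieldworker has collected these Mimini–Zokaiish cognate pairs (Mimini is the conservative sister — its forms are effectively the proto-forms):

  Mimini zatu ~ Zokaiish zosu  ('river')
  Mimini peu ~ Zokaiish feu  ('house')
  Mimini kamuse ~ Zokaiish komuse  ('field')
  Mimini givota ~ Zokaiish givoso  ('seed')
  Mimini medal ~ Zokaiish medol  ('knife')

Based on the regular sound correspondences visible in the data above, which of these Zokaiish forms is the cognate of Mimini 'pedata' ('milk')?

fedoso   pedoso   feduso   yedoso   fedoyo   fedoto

fedoso

peu ~ feu — Mimini p corresponds to Zokaiish f word-initially before a front vowel.
zatu ~ zosu, medal ~ medol — Mimini a corresponds to Zokaiish o after a consonant, before a consonant other than r, m, n, p, b, f, v.
givota ~ givoso — Mimini t corresponds to Zokaiish s between vowels (before a back vowel).
givota ~ givoso — Mimini a corresponds to Zokaiish o word-finally.
Applying these to Mimini 'pedata':
  pedata → fedata   (p→f word-initially before a front vowel)
  fedata → fedota   (a→o after a consonant, before a consonant other than r, m, n, p, b, f, v)
  fedota → fedosa   (t→s between vowels (before a back vowel))
  fedosa → fedoso   (a→o word-finally)
So the Zokaiish cognate is 'fedoso'.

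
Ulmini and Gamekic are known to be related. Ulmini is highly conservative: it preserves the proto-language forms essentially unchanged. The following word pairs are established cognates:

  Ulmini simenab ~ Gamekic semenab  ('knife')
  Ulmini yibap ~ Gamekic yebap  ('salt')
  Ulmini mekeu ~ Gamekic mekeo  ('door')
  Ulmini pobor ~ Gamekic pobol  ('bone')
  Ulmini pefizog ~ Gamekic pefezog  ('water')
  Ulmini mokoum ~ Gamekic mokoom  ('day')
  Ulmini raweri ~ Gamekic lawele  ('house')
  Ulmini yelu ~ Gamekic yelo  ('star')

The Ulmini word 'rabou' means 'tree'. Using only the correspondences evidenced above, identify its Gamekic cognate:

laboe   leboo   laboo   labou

raweri ~ lawele — Ulmini r corresponds to Gamekic l word-initially before a back vowel.
mekeu ~ mekeo — Ulmini u corresponds to Gamekic o word-finally.
Applying these to Ulmini 'rabou':
  rabou → labou   (r→l word-initially before a back vowel)
  labou → laboo   (u→o word-finally)
So the Gamekic cognate is 'laboo'.

laboo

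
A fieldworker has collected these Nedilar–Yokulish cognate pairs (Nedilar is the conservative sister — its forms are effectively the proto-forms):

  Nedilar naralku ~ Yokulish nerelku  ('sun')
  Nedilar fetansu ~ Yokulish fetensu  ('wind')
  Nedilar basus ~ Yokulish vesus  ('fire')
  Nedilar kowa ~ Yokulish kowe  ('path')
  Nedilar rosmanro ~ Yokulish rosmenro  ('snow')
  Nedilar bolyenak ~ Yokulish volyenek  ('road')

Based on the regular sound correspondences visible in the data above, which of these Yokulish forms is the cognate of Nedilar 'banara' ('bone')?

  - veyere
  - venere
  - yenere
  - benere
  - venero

venere

basus ~ vesus — Nedilar b corresponds to Yokulish v word-initially before a back vowel.
fetansu ~ fetensu, rosmanro ~ rosmenro — Nedilar a corresponds to Yokulish e after a consonant, before a nasal.
naralku ~ nerelku — Nedilar a corresponds to Yokulish e after a consonant, before r.
kowa ~ kowe — Nedilar a corresponds to Yokulish e word-finally.
Applying these to Nedilar 'banara':
  banara → vanara   (b→v word-initially before a back vowel)
  vanara → venara   (a→e after a consonant, before a nasal)
  venara → venera   (a→e after a consonant, before r)
  venera → venere   (a→e word-finally)
So the Yokulish cognate is 'venere'.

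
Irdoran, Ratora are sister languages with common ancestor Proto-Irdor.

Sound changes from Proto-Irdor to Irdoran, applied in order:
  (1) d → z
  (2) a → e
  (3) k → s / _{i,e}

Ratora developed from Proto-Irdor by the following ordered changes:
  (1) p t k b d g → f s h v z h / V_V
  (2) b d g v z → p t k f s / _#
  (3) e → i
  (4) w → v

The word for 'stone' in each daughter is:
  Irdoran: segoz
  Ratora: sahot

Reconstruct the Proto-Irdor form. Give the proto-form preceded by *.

Position 3: Irdoran has g, Ratora has h. Irdoran preserves g here (none of its changes turn any other segment into g), so the proto-segment is *g.
Position 2: Irdoran has e, Ratora has a. Ratora preserves a here (none of its changes turn any other segment into a), so the proto-segment is *a.
Position 5: Irdoran has z, Ratora has t. Taking the neighbouring segments as reconstructed: Irdoran z could go back to *d or *z; Ratora t could go back to *t or *d — the one source consistent with every daughter is *d.
Verify the candidate proto-form against each daughter:
Irdoran: *sagod > sagoz > segoz  (by unconditioned shift, vowel merger)
Ratora: start from *sagod.
  rule 1 (intervocalic lenition): sagod → sahod
  rule 2 (final devoicing): sahod → sahot
  rule 3: no change — sahot
  rule 4: no change — sahot
  ⇒ Ratora sahot
Only *sagod yields all of Irdoran segoz, Ratora sahot.

*sagod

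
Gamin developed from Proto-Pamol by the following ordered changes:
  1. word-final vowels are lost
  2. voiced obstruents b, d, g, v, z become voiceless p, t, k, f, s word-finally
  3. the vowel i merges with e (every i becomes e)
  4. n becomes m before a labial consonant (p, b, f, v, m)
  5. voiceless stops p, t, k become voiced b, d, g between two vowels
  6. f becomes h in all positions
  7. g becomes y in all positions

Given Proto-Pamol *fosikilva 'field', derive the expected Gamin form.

Gamin: *fosikilva > fosikilv > fosikilf > fosekelf > fosegelf > hosegelh > hoseyelh  (by apocope, final devoicing, vowel merger, intervocalic voicing, unconditioned shift, unconditioned shift)

hoseyelh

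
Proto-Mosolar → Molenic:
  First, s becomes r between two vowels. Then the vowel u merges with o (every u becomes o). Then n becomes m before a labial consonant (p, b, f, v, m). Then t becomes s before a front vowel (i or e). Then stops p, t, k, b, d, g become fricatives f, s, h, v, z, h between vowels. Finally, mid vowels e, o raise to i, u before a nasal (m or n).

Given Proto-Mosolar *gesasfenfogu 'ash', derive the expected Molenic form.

gerasfimfoho

Molenic: *gesasfenfogu > gerasfenfogu > gerasfenfogo > gerasfemfogo > gerasfemfoho > gerasfimfoho  (by rhotacism, vowel merger, nasal place assimilation, intervocalic lenition, pre-nasal raising)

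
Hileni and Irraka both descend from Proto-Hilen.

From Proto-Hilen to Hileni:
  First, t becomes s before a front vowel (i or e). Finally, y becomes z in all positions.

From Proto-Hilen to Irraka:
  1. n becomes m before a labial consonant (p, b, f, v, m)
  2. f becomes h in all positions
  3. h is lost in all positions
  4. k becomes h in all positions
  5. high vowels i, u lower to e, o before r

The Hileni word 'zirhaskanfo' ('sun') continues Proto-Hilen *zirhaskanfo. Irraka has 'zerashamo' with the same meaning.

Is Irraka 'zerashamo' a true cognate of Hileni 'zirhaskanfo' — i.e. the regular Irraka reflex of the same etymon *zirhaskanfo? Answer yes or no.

yes

Derive the expected Irraka reflex of *zirhaskanfo:
Irraka: *zirhaskanfo > zirhaskamfo > zirhaskamho > ziraskamo > zirashamo > zerashamo  (by nasal place assimilation, unconditioned shift, h-loss, unconditioned shift, pre-rhotic lowering)
Irraka 'zerashamo' matches the regular reflex exactly, so the pair is cognate.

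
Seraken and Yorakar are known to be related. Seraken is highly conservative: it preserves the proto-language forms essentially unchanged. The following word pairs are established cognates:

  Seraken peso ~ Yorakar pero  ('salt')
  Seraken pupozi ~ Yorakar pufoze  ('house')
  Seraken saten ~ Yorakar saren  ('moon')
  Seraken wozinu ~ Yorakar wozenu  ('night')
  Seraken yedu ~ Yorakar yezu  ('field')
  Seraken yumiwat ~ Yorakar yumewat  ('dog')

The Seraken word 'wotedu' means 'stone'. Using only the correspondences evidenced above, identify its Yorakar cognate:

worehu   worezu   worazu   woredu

saten ~ saren — Seraken t corresponds to Yorakar r between vowels (before a front vowel).
yedu ~ yezu — Seraken d corresponds to Yorakar z between vowels (before a back vowel).
Applying these to Seraken 'wotedu':
  wotedu → woredu   (t→r between vowels (before a front vowel))
  woredu → worezu   (d→z between vowels (before a back vowel))
So the Yorakar cognate is 'worezu'.

worezu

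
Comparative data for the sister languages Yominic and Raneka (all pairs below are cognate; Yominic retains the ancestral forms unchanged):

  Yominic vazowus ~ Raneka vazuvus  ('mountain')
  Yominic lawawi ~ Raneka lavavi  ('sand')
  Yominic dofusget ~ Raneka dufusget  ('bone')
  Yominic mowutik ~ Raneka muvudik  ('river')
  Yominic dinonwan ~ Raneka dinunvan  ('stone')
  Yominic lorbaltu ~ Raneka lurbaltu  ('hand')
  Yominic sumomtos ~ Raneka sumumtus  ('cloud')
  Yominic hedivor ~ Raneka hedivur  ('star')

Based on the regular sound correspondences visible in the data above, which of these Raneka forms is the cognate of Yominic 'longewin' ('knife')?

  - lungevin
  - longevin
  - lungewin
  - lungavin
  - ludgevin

dinonwan ~ dinunvan — Yominic o corresponds to Raneka u after a consonant, before a nasal.
lawawi ~ lavavi — Yominic w corresponds to Raneka v between vowels (before a front vowel).
Applying these to Yominic 'longewin':
  longewin → lungewin   (o→u after a consonant, before a nasal)
  lungewin → lungevin   (w→v between vowels (before a front vowel))
So the Raneka cognate is 'lungevin'.

lungevin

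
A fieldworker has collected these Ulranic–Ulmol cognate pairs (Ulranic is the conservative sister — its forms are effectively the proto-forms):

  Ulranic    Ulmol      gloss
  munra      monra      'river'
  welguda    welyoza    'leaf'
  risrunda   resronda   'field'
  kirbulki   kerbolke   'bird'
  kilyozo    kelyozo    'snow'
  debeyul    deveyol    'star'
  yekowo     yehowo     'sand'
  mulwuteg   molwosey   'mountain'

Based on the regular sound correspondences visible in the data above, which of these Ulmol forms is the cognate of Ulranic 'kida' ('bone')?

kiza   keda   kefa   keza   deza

risrunda ~ resronda, kilyozo ~ kelyozo — Ulranic i corresponds to Ulmol e after a consonant, before a consonant other than r, m, n, p, b, f, v.
welguda ~ welyoza — Ulranic d corresponds to Ulmol z between vowels (before a back vowel).
Applying these to Ulranic 'kida':
  kida → keda   (i→e after a consonant, before a consonant other than r, m, n, p, b, f, v)
  keda → keza   (d→z between vowels (before a back vowel))
So the Ulmol cognate is 'keza'.

keza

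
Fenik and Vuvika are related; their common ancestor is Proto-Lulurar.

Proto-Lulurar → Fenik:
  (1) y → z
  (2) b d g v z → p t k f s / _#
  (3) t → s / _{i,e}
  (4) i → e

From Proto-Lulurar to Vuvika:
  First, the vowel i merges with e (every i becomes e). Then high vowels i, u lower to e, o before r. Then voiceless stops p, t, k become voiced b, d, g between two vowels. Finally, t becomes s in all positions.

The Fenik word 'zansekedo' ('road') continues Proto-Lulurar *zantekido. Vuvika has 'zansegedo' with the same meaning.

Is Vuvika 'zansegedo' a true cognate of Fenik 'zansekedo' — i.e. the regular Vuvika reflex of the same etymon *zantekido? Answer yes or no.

yes

Derive the expected Vuvika reflex of *zantekido:
Vuvika: start from *zantekido.
  rule 1 (vowel merger): zantekido → zantekedo
  rule 2: no change — zantekedo
  rule 3 (intervocalic voicing): zantekedo → zantegedo
  rule 4 (unconditioned shift): zantegedo → zansegedo
  ⇒ Vuvika zansegedo
Vuvika 'zansegedo' matches the regular reflex exactly, so the pair is cognate.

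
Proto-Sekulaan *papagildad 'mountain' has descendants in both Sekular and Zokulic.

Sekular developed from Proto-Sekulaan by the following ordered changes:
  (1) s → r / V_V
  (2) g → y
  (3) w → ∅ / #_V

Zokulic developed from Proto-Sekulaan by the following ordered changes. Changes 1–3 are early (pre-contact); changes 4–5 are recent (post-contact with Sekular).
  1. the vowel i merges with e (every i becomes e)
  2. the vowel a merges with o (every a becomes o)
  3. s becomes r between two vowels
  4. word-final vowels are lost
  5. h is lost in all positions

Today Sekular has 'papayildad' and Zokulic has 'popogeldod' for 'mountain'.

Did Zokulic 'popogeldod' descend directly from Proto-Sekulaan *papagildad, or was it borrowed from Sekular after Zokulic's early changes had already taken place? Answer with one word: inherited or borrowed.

inherited

If inherited, *papagildad would pass through all of Zokulic's changes:
Zokulic: start from *papagildad.
  rule 1 (vowel merger): papagildad → papageldad
  rule 2 (vowel merger): papageldad → popogeldod
  rule 3: no change — popogeldod
  rule 4: no change — popogeldod
  rule 5: no change — popogeldod
  ⇒ Zokulic popogeldod
If borrowed from Sekular 'papayildad' after the early changes, it would undergo only the recent ones:
  rule 4 (apocope): no change (papayildad)
  rule 5 (h-loss): no change (papayildad)
  ⇒ as a loan: papayildad
Zokulic 'popogeldod' matches the inherited outcome exactly, so it is an inherited cognate, not a loan.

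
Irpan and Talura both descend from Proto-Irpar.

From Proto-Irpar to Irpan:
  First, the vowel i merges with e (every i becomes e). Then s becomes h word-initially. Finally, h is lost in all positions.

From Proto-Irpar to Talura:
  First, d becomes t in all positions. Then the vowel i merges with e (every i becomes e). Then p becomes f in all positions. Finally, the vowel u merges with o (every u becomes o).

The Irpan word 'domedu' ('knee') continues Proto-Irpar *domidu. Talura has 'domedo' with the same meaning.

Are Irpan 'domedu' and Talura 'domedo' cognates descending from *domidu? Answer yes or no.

Derive the expected Talura reflex of *domidu:
Talura: *domidu > tomitu > tometu > tometo  (by unconditioned shift, vowel merger, vowel merger)
The regular Talura reflex would be 'tometo', but the attested form is 'domedo'. The correspondence is irregular, so they are not cognates (the Talura form has a different source).

no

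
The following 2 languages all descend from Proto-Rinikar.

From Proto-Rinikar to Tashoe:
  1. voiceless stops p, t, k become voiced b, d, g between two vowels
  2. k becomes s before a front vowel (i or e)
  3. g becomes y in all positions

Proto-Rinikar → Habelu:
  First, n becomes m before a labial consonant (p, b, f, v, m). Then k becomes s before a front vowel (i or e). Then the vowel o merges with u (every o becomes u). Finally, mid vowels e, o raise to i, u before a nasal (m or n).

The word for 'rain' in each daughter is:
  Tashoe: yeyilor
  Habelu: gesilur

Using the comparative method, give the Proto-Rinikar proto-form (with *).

*gekilor

Position 6: Tashoe has o, Habelu has u. Tashoe preserves o here (none of its changes turn any other segment into o), so the proto-segment is *o.
Position 1: Tashoe has y, Habelu has g. Habelu preserves g here (none of its changes turn any other segment into g), so the proto-segment is *g.
Continuing position by position gives *gekilor; check it forward:
Tashoe: *gekilor > gegilor > yeyilor  (by intervocalic voicing, unconditioned shift)
Habelu: start from *gekilor.
  rule 1: no change — gekilor
  rule 2 (palatalisation): gekilor → gesilor
  rule 3 (vowel merger): gesilor → gesilur
  rule 4: no change — gesilur
  ⇒ Habelu gesilur
Only *gekilor yields all of Tashoe yeyilor, Habelu gesilur.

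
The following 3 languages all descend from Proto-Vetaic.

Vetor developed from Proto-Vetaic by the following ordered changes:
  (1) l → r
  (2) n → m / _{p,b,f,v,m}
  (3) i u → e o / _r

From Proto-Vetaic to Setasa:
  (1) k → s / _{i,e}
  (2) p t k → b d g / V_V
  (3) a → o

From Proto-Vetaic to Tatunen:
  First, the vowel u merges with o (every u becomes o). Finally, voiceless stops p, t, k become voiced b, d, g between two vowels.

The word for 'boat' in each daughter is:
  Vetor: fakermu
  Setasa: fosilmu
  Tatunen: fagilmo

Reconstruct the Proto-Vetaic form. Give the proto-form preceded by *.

Position 5: Vetor has r, Setasa has l, Tatunen has l. Setasa preserves l here (none of its changes turn any other segment into l), so the proto-segment is *l.
Position 7: Vetor has u, Setasa has u, Tatunen has o. Vetor preserves u here (none of its changes turn any other segment into u), so the proto-segment is *u.
Position 3: Vetor has k, Setasa has s, Tatunen has g. Vetor preserves k here (none of its changes turn any other segment into k), so the proto-segment is *k.
Continuing position by position gives *fakilmu; check it forward:
Vetor: *fakilmu > fakirmu > fakermu  (by unconditioned shift, pre-rhotic lowering)
Setasa: *fakilmu
  fakilmu → fasilmu   [palatalisation]
  fasilmu (rule 2 does not apply)
  fasilmu → fosilmu   [vowel merger]
  giving Setasa fosilmu.
Tatunen: start from *fakilmu.
  rule 1 (vowel merger): fakilmu → fakilmo
  rule 2 (intervocalic voicing): fakilmo → fagilmo
  ⇒ Tatunen fagilmo
*fakilmu is the unique common source.

*fakilmu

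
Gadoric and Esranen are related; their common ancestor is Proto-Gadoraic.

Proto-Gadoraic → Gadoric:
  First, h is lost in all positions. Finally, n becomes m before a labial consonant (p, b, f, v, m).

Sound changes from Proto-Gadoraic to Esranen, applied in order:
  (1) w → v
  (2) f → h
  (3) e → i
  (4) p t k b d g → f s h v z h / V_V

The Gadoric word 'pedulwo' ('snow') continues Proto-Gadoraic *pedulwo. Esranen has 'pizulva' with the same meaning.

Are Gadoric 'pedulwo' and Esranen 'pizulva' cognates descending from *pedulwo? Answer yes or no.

no

Derive the expected Esranen reflex of *pedulwo:
Esranen: *pedulwo
  pedulwo → pedulvo   [unconditioned shift]
  pedulvo (rule 2 does not apply)
  pedulvo → pidulvo   [vowel merger]
  pidulvo → pizulvo   [intervocalic lenition]
  giving Esranen pizulvo.
The regular Esranen reflex would be 'pizulvo', but the attested form is 'pizulva'. The correspondence is irregular, so they are not cognates (the Esranen form has a different source).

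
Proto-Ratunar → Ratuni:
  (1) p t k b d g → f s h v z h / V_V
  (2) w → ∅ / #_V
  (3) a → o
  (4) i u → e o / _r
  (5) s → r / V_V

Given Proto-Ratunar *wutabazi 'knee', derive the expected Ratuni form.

urovozi

Ratuni: *wutabazi > wusavazi > usavazi > usovozi > urovozi  (by intervocalic lenition, glide loss, vowel merger, rhotacism)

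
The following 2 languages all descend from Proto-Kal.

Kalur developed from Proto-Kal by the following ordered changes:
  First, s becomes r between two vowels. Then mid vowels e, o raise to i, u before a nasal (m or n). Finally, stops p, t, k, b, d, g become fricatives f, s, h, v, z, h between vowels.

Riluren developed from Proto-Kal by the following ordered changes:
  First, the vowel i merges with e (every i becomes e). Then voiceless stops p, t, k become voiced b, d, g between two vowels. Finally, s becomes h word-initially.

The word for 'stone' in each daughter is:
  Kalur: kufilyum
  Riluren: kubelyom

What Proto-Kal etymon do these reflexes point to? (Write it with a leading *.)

*kupilyom

Position 3: Kalur has f, Riluren has b. Taking the neighbouring segments as reconstructed: Kalur f could go back to *p or *f; Riluren b could go back to *p or *b — the one source consistent with every daughter is *p.
Position 4: Kalur has i, Riluren has e. Taking the neighbouring segments as reconstructed: Kalur i can only go back to *i; Riluren e could go back to *e or *i — the one source consistent with every daughter is *i.
Position 7: Kalur has u, Riluren has o. Riluren preserves o here (none of its changes turn any other segment into o), so the proto-segment is *o.
The remaining positions agree across the daughters. Check the candidate against every language:
Kalur: start from *kupilyom.
  rule 1: no change — kupilyom
  rule 2 (pre-nasal raising): kupilyom → kupilyum
  rule 3 (intervocalic lenition): kupilyum → kufilyum
  ⇒ Kalur kufilyum
Riluren: *kupilyom > kupelyom > kubelyom  (by vowel merger, intervocalic voicing)
*kupilyom is the unique common source.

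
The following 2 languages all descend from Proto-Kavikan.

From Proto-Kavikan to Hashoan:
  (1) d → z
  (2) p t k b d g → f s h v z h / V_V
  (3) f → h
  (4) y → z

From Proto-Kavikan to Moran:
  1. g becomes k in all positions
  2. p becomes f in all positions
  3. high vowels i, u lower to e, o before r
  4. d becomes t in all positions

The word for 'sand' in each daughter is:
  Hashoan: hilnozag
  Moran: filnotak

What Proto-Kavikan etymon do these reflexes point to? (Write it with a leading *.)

*filnodag

Position 1: Hashoan has h, Moran has f. Taking the neighbouring segments as reconstructed: Hashoan h could go back to *f or *h; Moran f could go back to *p or *f — the one source consistent with every daughter is *f.
Position 8: Hashoan has g, Moran has k. Hashoan preserves g here (none of its changes turn any other segment into g), so the proto-segment is *g.
Position 6: Hashoan has z, Moran has t. Taking the neighbouring segments as reconstructed: Hashoan z could go back to *d or *z or *y; Moran t could go back to *t or *d — the one source consistent with every daughter is *d.
This points to *filnodag. Verify forward in each daughter:
Hashoan: start from *filnodag.
  rule 1 (unconditioned shift): filnodag → filnozag
  rule 2: no change — filnozag
  rule 3 (unconditioned shift): filnozag → hilnozag
  rule 4: no change — hilnozag
  ⇒ Hashoan hilnozag
Moran: *filnodag
  filnodag → filnodak   [unconditioned shift]
  filnodak (rule 2 does not apply)
  filnodak (rule 3 does not apply)
  filnodak → filnotak   [unconditioned shift]
  giving Moran filnotak.
No other proto-form is consistent with every reflex, so the reconstruction is *filnodag.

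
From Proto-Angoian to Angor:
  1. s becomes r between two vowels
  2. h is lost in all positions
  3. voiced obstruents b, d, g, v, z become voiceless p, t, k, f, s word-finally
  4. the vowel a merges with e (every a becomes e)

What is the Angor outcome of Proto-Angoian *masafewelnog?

merefewelnok

Angor: *masafewelnog > marafewelnog > marafewelnok > merefewelnok  (by rhotacism, final devoicing, vowel merger)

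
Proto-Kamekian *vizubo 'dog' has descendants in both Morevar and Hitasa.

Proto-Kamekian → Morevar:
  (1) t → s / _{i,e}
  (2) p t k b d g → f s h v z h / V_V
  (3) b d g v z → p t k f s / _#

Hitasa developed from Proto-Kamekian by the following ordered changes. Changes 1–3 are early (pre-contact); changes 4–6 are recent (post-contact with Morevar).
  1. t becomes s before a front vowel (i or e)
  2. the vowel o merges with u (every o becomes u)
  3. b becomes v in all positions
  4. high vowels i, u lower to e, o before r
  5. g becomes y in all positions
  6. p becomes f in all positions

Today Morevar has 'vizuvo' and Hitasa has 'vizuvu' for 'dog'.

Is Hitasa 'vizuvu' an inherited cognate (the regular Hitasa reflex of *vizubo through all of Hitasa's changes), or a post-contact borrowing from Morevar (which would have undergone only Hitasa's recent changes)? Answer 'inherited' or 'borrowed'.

inherited

If inherited, *vizubo would pass through all of Hitasa's changes:
Hitasa: *vizubo
  vizubo (rule 1 does not apply)
  vizubo → vizubu   [vowel merger]
  vizubu → vizuvu   [unconditioned shift]
  vizuvu (rule 4 does not apply)
  vizuvu (rule 5 does not apply)
  vizuvu (rule 6 does not apply)
  giving Hitasa vizuvu.
If borrowed from Morevar 'vizuvo' after the early changes, it would undergo only the recent ones:
  rule 4 (pre-rhotic lowering): no change (vizuvo)
  rule 5 (unconditioned shift): no change (vizuvo)
  rule 6 (unconditioned shift): no change (vizuvo)
  ⇒ as a loan: vizuvo
Hitasa 'vizuvu' matches the inherited outcome exactly, so it is an inherited cognate, not a loan.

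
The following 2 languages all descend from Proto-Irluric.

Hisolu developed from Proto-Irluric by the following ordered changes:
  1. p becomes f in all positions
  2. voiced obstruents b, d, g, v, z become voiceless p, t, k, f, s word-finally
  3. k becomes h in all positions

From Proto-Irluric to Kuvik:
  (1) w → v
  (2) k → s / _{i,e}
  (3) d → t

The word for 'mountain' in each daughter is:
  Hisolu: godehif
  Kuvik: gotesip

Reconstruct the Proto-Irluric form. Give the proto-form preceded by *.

Position 3: Hisolu has d, Kuvik has t. Hisolu preserves d here (none of its changes turn any other segment into d), so the proto-segment is *d.
Position 5: Hisolu has h, Kuvik has s. Taking the neighbouring segments as reconstructed: Hisolu h could go back to *k or *h; Kuvik s could go back to *k or *s — the one source consistent with every daughter is *k.
Position 7: Hisolu has f, Kuvik has p. Kuvik preserves p here (none of its changes turn any other segment into p), so the proto-segment is *p.
The remaining positions agree across the daughters. Check the candidate against every language:
Hisolu: *godekip
  godekip → godekif   [unconditioned shift]
  godekif (rule 2 does not apply)
  godekif → godehif   [unconditioned shift]
  giving Hisolu godehif.
Kuvik: start from *godekip.
  rule 1: no change — godekip
  rule 2 (palatalisation): godekip → godesip
  rule 3 (unconditioned shift): godesip → gotesip
  ⇒ Kuvik gotesip
*godekip is the unique common source.

*godekip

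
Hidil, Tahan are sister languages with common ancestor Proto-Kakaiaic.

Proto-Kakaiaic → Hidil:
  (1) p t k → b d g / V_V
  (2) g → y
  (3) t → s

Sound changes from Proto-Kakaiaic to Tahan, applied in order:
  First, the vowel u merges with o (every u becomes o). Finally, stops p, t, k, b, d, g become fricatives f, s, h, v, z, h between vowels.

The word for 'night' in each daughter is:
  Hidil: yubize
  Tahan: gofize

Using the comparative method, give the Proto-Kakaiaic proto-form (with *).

*gupize

Position 1: Hidil has y, Tahan has g. Tahan preserves g here (none of its changes turn any other segment into g), so the proto-segment is *g.
Position 3: Hidil has b, Tahan has f. Taking the neighbouring segments as reconstructed: Hidil b could go back to *p or *b; Tahan f could go back to *p or *f — the one source consistent with every daughter is *p.
This points to *gupize. Verify forward in each daughter:
Hidil: start from *gupize.
  rule 1 (intervocalic voicing): gupize → gubize
  rule 2 (unconditioned shift): gubize → yubize
  rule 3: no change — yubize
  ⇒ Hidil yubize
Tahan: *gupize > gopize > gofize  (by vowel merger, intervocalic lenition)
No other proto-form is consistent with every reflex, so the reconstruction is *gupize.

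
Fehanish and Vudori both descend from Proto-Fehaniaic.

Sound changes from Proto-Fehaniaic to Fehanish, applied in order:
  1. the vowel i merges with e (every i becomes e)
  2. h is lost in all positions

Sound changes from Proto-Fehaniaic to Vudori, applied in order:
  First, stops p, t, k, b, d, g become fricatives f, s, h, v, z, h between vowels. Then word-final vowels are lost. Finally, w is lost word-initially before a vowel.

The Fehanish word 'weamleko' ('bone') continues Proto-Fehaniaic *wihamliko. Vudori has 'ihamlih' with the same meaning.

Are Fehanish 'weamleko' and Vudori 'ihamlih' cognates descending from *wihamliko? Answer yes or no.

yes

Derive the expected Vudori reflex of *wihamliko:
Vudori: *wihamliko > wihamliho > wihamlih > ihamlih  (by intervocalic lenition, apocope, glide loss)
Vudori 'ihamlih' matches the regular reflex exactly, so the pair is cognate.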